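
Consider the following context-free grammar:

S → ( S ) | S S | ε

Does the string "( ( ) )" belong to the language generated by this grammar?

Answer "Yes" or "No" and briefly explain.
A derivation exists: S ⇒ ( S ) ⇒ ( ( S ) ) ⇒ ( ( ) ) (using S → ( S ) twice, then S → ε).

Final answer: Yes - a valid derivation exists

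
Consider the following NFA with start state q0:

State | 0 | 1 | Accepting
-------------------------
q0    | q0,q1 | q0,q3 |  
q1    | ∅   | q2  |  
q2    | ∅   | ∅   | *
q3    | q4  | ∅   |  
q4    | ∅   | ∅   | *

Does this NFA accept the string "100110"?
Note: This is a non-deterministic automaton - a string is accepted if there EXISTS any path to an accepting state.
Track the set of states the NFA could be in: start {q0}
Read '1': {q0} → {q0, q3}
Read '0': {q0, q3} → {q0, q1, q4}
Read '0': {q0, q1, q4} → {q0, q1}
Read '1': {q0, q1} → {q0, q2, q3}
Read '1': {q0, q2, q3} → {q0, q3}
Read '0': {q0, q3} → {q0, q1, q4}
Final set {q0, q1, q4} contains accepting state(s) {q4} → accepted.

Final answer: Yes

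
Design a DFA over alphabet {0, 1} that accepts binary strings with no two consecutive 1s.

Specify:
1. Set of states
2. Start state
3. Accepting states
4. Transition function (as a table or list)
One valid DFA (any DFA recognizing the same language is acceptable):
States: {q0, q1, dead}
Start: q0
Accepting: {q0, q1}
Transitions (accepting states marked with *):
State | 0 | 1 | Accepting
-------------------------
q0    | q0 | q1 | *
q1    | q0 | dead | *
dead  | dead | dead |  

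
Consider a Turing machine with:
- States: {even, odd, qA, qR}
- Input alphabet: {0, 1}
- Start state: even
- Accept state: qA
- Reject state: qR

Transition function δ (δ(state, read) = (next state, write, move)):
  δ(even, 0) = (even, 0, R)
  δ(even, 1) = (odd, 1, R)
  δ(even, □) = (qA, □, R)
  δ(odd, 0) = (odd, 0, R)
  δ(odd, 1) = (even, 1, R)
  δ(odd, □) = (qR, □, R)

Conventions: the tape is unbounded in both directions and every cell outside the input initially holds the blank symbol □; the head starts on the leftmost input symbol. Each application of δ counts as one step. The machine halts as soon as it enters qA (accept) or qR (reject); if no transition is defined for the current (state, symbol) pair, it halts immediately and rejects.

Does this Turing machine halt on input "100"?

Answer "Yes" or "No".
Step 0: [even]100 (head at position 0)
Step 1: δ(even, 1) = (odd, 1, R)  ⊢  1[odd]00 (head at position 1)
Step 2: δ(odd, 0) = (odd, 0, R)  ⊢  10[odd]0 (head at position 2)
Step 3: δ(odd, 0) = (odd, 0, R)  ⊢  100[odd]□ (head at position 3)
Step 4: δ(odd, □) = (qR, □, R)  ⊢  100□[qR]□ (head at position 4)
The machine is in qR, so it halts and rejects.
It halts after 4 steps.

Final answer: Yes - halts after 4 steps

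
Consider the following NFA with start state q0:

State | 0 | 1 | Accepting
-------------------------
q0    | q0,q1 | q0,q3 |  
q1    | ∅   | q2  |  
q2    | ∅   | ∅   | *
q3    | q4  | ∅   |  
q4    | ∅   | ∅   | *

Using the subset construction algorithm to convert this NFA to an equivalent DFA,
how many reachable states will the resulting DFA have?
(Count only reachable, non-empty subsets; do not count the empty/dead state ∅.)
Start subset: {q0}
{q0}: on 0 → {q0, q1}, on 1 → {q0, q3}
{q0, q1}: on 0 → {q0, q1}, on 1 → {q0, q2, q3}
{q0, q3}: on 0 → {q0, q1, q4}, on 1 → {q0, q3}
{q0, q2, q3}: on 0 → {q0, q1, q4}, on 1 → {q0, q3}
{q0, q1, q4}: on 0 → {q0, q1}, on 1 → {q0, q2, q3}
Reachable non-empty subsets: {q0}, {q0, q1}, {q0, q3}, {q0, q2, q3}, {q0, q1, q4} — 5 in total.

Final answer: 5 states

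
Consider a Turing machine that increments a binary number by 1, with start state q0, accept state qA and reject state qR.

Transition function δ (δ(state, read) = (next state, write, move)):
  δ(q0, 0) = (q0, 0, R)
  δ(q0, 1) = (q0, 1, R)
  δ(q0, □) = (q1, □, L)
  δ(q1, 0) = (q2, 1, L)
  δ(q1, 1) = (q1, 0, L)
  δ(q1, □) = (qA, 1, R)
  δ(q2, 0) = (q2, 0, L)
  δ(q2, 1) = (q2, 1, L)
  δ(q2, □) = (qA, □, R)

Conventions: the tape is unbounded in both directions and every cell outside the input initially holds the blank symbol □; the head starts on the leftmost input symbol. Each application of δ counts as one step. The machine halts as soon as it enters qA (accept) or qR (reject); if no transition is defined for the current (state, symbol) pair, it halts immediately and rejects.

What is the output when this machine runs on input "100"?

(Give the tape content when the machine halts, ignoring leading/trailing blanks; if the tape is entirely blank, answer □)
Step 0: [q0]100 (head at position 0)
Step 1: δ(q0, 1) = (q0, 1, R)  ⊢  1[q0]00 (head at position 1)
Step 2: δ(q0, 0) = (q0, 0, R)  ⊢  10[q0]0 (head at position 2)
Step 3: δ(q0, 0) = (q0, 0, R)  ⊢  100[q0]□ (head at position 3)
Step 4: δ(q0, □) = (q1, □, L)  ⊢  10[q1]0□ (head at position 2)
Step 5: δ(q1, 0) = (q2, 1, L)  ⊢  1[q2]01□ (head at position 1)
Step 6: δ(q2, 0) = (q2, 0, L)  ⊢  [q2]101□ (head at position 0)
Step 7: δ(q2, 1) = (q2, 1, L)  ⊢  [q2]□101□ (head at position -1)
Step 8: δ(q2, □) = (qA, □, R)  ⊢  □[qA]101□ (head at position 0)
The machine is in qA, so it halts and accepts.
Tape content when halted (ignoring surrounding blanks): 101

Final answer: Output: 101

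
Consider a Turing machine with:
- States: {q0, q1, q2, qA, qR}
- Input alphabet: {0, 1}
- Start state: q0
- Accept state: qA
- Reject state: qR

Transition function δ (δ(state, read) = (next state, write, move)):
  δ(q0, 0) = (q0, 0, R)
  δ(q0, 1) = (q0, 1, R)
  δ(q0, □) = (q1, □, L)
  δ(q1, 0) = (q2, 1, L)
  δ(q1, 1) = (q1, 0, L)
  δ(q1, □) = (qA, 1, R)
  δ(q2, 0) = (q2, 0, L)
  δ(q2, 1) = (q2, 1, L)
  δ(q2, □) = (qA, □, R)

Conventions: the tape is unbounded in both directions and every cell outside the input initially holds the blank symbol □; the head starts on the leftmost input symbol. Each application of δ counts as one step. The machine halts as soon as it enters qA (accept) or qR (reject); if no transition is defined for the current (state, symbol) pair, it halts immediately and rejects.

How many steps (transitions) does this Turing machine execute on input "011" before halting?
Step 0: [q0]011 (head at position 0)
Step 1: δ(q0, 0) = (q0, 0, R)  ⊢  0[q0]11 (head at position 1)
Step 2: δ(q0, 1) = (q0, 1, R)  ⊢  01[q0]1 (head at position 2)
Step 3: δ(q0, 1) = (q0, 1, R)  ⊢  011[q0]□ (head at position 3)
Step 4: δ(q0, □) = (q1, □, L)  ⊢  01[q1]1□ (head at position 2)
Step 5: δ(q1, 1) = (q1, 0, L)  ⊢  0[q1]10□ (head at position 1)
Step 6: δ(q1, 1) = (q1, 0, L)  ⊢  [q1]000□ (head at position 0)
Step 7: δ(q1, 0) = (q2, 1, L)  ⊢  [q2]□100□ (head at position -1)
Step 8: δ(q2, □) = (qA, □, R)  ⊢  □[qA]100□ (head at position 0)
The machine is in qA, so it halts and accepts.
Number of transitions executed: 8.

Final answer: 8 steps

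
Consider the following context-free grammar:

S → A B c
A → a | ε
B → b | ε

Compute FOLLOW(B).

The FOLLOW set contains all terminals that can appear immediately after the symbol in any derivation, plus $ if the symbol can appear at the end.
B occurs in S → A B c, immediately followed by the terminal c. So FOLLOW(B) = {c}.

Final answer: {c}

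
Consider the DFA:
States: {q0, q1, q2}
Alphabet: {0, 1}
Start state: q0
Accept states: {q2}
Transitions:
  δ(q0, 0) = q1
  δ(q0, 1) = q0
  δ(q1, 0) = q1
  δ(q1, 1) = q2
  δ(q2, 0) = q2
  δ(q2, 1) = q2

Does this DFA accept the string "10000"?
Processing string "10000":
  q0 --1--> q0
  q0 --0--> q1
  q1 --0--> q1
  q1 --0--> q1
  q1 --0--> q1
Final state: q1
Accept states: {q2}
q1 is not an accept state, so the string is rejected.

Final answer: No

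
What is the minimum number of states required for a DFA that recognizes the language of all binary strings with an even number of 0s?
Language: binary strings with an even number of 0s
Lower bound (Myhill–Nerode): the prefixes ε, 0 are pairwise distinguishable:
  ε vs 0: suffix ε distinguishes them (ε has zero 0s (accepted), 0 has one 0 (rejected))
So any DFA needs at least 2 states.
Upper bound: a DFA with 2 states exists (one state per class above).
Minimum states: 2

Final answer: 2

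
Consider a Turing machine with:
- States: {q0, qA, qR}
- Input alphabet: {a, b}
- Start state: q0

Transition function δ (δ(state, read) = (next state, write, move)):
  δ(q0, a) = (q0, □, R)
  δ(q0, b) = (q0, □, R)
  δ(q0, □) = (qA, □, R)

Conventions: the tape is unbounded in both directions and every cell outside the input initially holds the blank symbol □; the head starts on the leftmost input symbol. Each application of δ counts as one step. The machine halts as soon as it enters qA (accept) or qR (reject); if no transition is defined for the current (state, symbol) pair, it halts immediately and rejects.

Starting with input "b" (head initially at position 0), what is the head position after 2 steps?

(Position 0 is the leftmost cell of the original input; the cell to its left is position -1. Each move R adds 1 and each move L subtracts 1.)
Step 0: [q0]b (head at position 0)
Step 1: δ(q0, b) = (q0, □, R)  ⊢  □[q0]□ (head at position 1)
Step 2: δ(q0, □) = (qA, □, R)  ⊢  □□[qA]□ (head at position 2)
Head position after 2 steps: 2

Final answer: Position 2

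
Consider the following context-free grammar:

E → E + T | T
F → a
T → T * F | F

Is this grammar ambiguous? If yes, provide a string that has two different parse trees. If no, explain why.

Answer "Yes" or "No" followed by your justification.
This is the standard stratified expression grammar: '+' is introduced only by the left-recursive rule E → E + T and '*' only by the left-recursive rule T → T * F, with F → a. For any string, the last '+' must be the one produced at the root E (everything after it is a T containing no '+'), and likewise within each T the last '*' is produced at its root. This fixes the parse tree uniquely (left-associative, '*' binding tighter than '+'), so every string has exactly one parse tree.

Final answer: No - the grammar is unambiguous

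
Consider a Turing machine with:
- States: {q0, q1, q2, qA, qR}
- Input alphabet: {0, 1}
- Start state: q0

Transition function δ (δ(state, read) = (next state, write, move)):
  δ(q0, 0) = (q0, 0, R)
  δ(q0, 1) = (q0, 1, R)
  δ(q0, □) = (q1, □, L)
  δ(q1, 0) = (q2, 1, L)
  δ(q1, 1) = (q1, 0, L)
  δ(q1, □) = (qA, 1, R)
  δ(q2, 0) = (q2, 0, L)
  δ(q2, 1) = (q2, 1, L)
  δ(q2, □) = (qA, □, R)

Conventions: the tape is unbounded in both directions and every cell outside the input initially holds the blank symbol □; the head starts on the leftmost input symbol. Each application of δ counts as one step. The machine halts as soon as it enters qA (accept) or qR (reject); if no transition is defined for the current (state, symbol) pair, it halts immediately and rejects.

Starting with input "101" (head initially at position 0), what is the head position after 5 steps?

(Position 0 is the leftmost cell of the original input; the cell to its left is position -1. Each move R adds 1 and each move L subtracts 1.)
Step 0: [q0]101 (head at position 0)
Step 1: δ(q0, 1) = (q0, 1, R)  ⊢  1[q0]01 (head at position 1)
Step 2: δ(q0, 0) = (q0, 0, R)  ⊢  10[q0]1 (head at position 2)
Step 3: δ(q0, 1) = (q0, 1, R)  ⊢  101[q0]□ (head at position 3)
Step 4: δ(q0, □) = (q1, □, L)  ⊢  10[q1]1□ (head at position 2)
Step 5: δ(q1, 1) = (q1, 0, L)  ⊢  1[q1]00□ (head at position 1)
Head position after 5 steps: 1

Final answer: Position 1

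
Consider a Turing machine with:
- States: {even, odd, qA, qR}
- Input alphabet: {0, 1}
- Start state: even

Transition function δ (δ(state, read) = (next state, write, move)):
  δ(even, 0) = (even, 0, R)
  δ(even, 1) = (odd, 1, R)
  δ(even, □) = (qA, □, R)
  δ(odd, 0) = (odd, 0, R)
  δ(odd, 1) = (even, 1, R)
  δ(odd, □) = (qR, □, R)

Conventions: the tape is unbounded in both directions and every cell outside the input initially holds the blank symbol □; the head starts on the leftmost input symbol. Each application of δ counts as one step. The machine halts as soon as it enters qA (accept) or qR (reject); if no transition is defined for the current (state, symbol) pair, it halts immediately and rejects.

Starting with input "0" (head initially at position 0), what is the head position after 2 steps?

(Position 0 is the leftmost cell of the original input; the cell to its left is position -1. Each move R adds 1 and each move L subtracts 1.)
Step 0: [even]0 (head at position 0)
Step 1: δ(even, 0) = (even, 0, R)  ⊢  0[even]□ (head at position 1)
Step 2: δ(even, □) = (qA, □, R)  ⊢  0□[qA]□ (head at position 2)
Head position after 2 steps: 2

Final answer: Position 2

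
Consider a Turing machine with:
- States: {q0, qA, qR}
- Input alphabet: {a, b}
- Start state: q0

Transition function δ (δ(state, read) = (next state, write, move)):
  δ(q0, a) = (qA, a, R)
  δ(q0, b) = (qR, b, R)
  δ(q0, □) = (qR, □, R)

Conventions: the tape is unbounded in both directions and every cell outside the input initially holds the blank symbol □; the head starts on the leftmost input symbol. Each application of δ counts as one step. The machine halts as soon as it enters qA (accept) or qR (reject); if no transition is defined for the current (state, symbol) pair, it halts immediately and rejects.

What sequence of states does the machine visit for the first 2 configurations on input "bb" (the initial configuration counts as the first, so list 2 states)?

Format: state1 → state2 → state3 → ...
Step 0: [q0]bb (head at position 0)
Step 1: δ(q0, b) = (qR, b, R)  ⊢  b[qR]b (head at position 1)
Reading off the states of these 2 configurations: q0 → qR

Final answer: q0 → qR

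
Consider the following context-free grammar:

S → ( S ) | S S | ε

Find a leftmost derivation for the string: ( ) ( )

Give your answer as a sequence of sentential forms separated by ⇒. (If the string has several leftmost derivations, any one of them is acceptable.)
Start with S.
Step 1: the leftmost non-terminal is S; apply S → S S:  S S
Step 2: the leftmost non-terminal is S; apply S → ( S ):  ( S ) S
Step 3: the leftmost non-terminal is S; apply S → ε:  ( ) S
Step 4: the leftmost non-terminal is S; apply S → ( S ):  ( ) ( S )
Step 5: the leftmost non-terminal is S; apply S → ε:  ( ) ( )

Final answer: S ⇒ S S ⇒ ( S ) S ⇒ ( ) S ⇒ ( ) ( S ) ⇒ ( ) ( )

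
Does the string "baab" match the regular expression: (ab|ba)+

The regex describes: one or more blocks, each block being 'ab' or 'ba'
Yes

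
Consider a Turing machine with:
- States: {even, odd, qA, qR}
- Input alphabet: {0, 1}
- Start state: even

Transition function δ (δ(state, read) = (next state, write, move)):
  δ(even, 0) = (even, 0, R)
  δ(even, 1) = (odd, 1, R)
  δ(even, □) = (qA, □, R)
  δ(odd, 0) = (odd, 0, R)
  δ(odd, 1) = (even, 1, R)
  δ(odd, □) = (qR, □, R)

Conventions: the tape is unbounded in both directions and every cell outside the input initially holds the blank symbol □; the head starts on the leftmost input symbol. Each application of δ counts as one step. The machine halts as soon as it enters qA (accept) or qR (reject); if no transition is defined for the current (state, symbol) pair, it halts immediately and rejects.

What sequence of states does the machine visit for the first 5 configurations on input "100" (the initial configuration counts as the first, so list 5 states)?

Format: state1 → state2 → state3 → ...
Step 0: [even]100 (head at position 0)
Step 1: δ(even, 1) = (odd, 1, R)  ⊢  1[odd]00 (head at position 1)
Step 2: δ(odd, 0) = (odd, 0, R)  ⊢  10[odd]0 (head at position 2)
Step 3: δ(odd, 0) = (odd, 0, R)  ⊢  100[odd]□ (head at position 3)
Step 4: δ(odd, □) = (qR, □, R)  ⊢  100□[qR]□ (head at position 4)
Reading off the states of these 5 configurations: even → odd → odd → odd → qR

Final answer: even → odd → odd → odd → qR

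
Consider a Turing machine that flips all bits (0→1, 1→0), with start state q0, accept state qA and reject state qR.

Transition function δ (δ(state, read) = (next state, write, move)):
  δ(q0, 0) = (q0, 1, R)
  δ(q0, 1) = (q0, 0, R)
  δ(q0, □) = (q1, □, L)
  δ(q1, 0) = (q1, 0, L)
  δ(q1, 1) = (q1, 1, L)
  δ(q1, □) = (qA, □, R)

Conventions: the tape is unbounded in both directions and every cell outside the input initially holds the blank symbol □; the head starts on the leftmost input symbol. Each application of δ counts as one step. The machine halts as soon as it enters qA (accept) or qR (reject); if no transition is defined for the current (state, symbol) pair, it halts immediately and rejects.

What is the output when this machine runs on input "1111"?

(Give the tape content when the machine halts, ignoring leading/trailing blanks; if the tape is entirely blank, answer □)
Step 0: [q0]1111 (head at position 0)
Step 1: δ(q0, 1) = (q0, 0, R)  ⊢  0[q0]111 (head at position 1)
Step 2: δ(q0, 1) = (q0, 0, R)  ⊢  00[q0]11 (head at position 2)
Step 3: δ(q0, 1) = (q0, 0, R)  ⊢  000[q0]1 (head at position 3)
Step 4: δ(q0, 1) = (q0, 0, R)  ⊢  0000[q0]□ (head at position 4)
Step 5: δ(q0, □) = (q1, □, L)  ⊢  000[q1]0□ (head at position 3)
Step 6: δ(q1, 0) = (q1, 0, L)  ⊢  00[q1]00□ (head at position 2)
Step 7: δ(q1, 0) = (q1, 0, L)  ⊢  0[q1]000□ (head at position 1)
Step 8: δ(q1, 0) = (q1, 0, L)  ⊢  [q1]0000□ (head at position 0)
Step 9: δ(q1, 0) = (q1, 0, L)  ⊢  [q1]□0000□ (head at position -1)
Step 10: δ(q1, □) = (qA, □, R)  ⊢  □[qA]0000□ (head at position 0)
The machine is in qA, so it halts and accepts.
Tape content when halted (ignoring surrounding blanks): 0000

Final answer: Output: 0000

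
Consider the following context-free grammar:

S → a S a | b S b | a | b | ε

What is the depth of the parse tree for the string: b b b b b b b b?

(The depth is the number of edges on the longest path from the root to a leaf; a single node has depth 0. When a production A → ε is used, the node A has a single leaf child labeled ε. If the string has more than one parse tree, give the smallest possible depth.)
The string has even length 8, so its (unique) parse tree peels off matching outer symbols: S → b S b, S → b S b, S → b S b, S → b S b, and finally S → ε for the empty middle.
The S nodes are at depths 0..4; the ε leaf under the innermost S is at depth 5 (terminal leaves are at depths 1..4).
Depth = 5.

Final answer: 5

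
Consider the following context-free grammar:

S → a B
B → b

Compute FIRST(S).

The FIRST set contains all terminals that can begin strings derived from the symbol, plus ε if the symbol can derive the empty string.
S has the single production S → a B, whose right-hand side begins with the terminal a. So FIRST(S) = {a}.

Final answer: {a}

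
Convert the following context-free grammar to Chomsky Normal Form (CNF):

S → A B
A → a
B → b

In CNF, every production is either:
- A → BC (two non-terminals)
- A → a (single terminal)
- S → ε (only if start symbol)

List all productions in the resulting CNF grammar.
The grammar has no ε-productions or unit productions to eliminate.
S → A B is already in CNF (two non-terminals) – keep it.
A → a is already in CNF (single terminal) – keep it.
B → b is already in CNF (single terminal) – keep it.
Resulting CNF grammar (3 productions): A → a; B → b; S → A B

Final answer: A → a; B → b; S → A B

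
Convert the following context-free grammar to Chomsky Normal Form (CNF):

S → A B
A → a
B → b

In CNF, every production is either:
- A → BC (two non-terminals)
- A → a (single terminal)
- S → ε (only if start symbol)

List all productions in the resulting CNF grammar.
The grammar has no ε-productions or unit productions to eliminate.
S → A B is already in CNF (two non-terminals) – keep it.
A → a is already in CNF (single terminal) – keep it.
B → b is already in CNF (single terminal) – keep it.
Resulting CNF grammar (3 productions): A → a; B → b; S → A B

Final answer: A → a; B → b; S → A B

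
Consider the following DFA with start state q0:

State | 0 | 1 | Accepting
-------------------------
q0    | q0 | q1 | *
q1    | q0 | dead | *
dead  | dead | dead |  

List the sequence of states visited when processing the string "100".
q0 → q1 → q0 → q0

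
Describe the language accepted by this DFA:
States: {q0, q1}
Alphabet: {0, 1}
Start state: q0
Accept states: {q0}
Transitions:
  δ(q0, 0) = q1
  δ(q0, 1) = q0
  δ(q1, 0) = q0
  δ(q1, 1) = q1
Analyzing the DFA structure:
Start state: q0
Accept states: {q0}
Interpreting what each state remembers (checking against the transitions):
  q0: an even number of 0s has been read so far
  q1: an odd number of 0s has been read so far
  δ(q0, 0): in q0 (an even number of 0s has been read so far), after reading 0 we have: an odd number of 0s has been read so far → q1
  δ(q0, 1): in q0 (an even number of 0s has been read so far), after reading 1 we have: an even number of 0s has been read so far → q0
  δ(q1, 0): in q1 (an odd number of 0s has been read so far), after reading 0 we have: an even number of 0s has been read so far → q0
  δ(q1, 1): in q1 (an odd number of 0s has been read so far), after reading 1 we have: an odd number of 0s has been read so far → q1
A string is accepted iff it ends in {q0}, i.e. an even number of 0s has been read so far.
Language: All binary strings with an even number of 0s

Final answer: All binary strings with an even number of 0s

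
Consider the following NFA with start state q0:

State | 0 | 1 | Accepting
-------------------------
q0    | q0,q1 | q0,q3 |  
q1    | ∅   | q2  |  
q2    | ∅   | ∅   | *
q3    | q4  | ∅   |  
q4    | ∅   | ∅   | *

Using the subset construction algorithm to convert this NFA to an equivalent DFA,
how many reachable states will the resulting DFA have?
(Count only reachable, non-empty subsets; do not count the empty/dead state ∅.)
Start subset: {q0}
{q0}: on 0 → {q0, q1}, on 1 → {q0, q3}
{q0, q1}: on 0 → {q0, q1}, on 1 → {q0, q2, q3}
{q0, q3}: on 0 → {q0, q1, q4}, on 1 → {q0, q3}
{q0, q2, q3}: on 0 → {q0, q1, q4}, on 1 → {q0, q3}
{q0, q1, q4}: on 0 → {q0, q1}, on 1 → {q0, q2, q3}
Reachable non-empty subsets: {q0}, {q0, q1}, {q0, q3}, {q0, q2, q3}, {q0, q1, q4} — 5 in total.

Final answer: 5 states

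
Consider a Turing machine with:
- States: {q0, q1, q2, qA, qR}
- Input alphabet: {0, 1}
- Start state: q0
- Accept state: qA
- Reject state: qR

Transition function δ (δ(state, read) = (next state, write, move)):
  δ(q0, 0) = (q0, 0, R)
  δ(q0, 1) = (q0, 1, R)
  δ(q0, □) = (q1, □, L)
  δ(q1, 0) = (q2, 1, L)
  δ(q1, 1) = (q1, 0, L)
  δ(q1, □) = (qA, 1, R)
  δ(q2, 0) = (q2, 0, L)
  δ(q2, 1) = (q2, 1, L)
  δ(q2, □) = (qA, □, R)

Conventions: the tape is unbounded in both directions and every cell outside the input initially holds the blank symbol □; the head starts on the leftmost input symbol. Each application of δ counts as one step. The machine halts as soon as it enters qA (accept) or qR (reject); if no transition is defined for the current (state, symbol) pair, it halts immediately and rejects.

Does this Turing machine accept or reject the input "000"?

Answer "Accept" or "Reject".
Step 0: [q0]000 (head at position 0)
Step 1: δ(q0, 0) = (q0, 0, R)  ⊢  0[q0]00 (head at position 1)
Step 2: δ(q0, 0) = (q0, 0, R)  ⊢  00[q0]0 (head at position 2)
Step 3: δ(q0, 0) = (q0, 0, R)  ⊢  000[q0]□ (head at position 3)
Step 4: δ(q0, □) = (q1, □, L)  ⊢  00[q1]0□ (head at position 2)
Step 5: δ(q1, 0) = (q2, 1, L)  ⊢  0[q2]01□ (head at position 1)
Step 6: δ(q2, 0) = (q2, 0, L)  ⊢  [q2]001□ (head at position 0)
Step 7: δ(q2, 0) = (q2, 0, L)  ⊢  [q2]□001□ (head at position -1)
Step 8: δ(q2, □) = (qA, □, R)  ⊢  □[qA]001□ (head at position 0)
The machine is in qA, so it halts and accepts.

Final answer: Accept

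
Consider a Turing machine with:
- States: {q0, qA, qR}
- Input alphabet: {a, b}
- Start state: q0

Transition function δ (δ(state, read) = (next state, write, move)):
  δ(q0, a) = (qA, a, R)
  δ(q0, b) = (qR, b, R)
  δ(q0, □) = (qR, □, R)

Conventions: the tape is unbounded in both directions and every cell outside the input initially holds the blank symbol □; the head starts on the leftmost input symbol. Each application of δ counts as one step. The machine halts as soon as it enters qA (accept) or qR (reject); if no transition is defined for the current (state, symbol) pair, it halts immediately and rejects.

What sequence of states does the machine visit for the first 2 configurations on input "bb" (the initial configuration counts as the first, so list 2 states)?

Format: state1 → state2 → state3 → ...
Step 0: [q0]bb (head at position 0)
Step 1: δ(q0, b) = (qR, b, R)  ⊢  b[qR]b (head at position 1)
Reading off the states of these 2 configurations: q0 → qR

Final answer: q0 → qR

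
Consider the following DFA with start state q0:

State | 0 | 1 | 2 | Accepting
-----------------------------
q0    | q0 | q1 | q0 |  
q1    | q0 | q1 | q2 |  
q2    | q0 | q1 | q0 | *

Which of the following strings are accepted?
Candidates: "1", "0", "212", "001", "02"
"1": q0 → q1; q1 is not accepting → rejected
"0": q0 → q0; q0 is not accepting → rejected
"212": q0 → q0 → q1 → q2; q2 is accepting → accepted
"001": q0 → q0 → q0 → q1; q1 is not accepting → rejected
"02": q0 → q0 → q0; q0 is not accepting → rejected

Final answer: "212"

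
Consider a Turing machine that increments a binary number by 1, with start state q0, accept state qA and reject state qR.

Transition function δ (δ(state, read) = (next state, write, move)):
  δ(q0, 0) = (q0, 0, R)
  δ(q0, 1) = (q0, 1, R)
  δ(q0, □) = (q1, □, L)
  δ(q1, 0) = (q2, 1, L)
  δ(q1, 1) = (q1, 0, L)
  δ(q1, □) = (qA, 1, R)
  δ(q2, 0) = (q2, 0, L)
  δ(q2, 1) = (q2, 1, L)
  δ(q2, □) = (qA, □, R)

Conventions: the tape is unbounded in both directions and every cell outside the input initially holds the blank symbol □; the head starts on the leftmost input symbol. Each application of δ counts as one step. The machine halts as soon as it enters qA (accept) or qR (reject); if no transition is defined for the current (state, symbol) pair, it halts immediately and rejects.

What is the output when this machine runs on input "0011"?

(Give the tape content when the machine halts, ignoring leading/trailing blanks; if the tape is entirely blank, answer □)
Step 0: [q0]0011 (head at position 0)
Step 1: δ(q0, 0) = (q0, 0, R)  ⊢  0[q0]011 (head at position 1)
Step 2: δ(q0, 0) = (q0, 0, R)  ⊢  00[q0]11 (head at position 2)
Step 3: δ(q0, 1) = (q0, 1, R)  ⊢  001[q0]1 (head at position 3)
Step 4: δ(q0, 1) = (q0, 1, R)  ⊢  0011[q0]□ (head at position 4)
Step 5: δ(q0, □) = (q1, □, L)  ⊢  001[q1]1□ (head at position 3)
Step 6: δ(q1, 1) = (q1, 0, L)  ⊢  00[q1]10□ (head at position 2)
Step 7: δ(q1, 1) = (q1, 0, L)  ⊢  0[q1]000□ (head at position 1)
Step 8: δ(q1, 0) = (q2, 1, L)  ⊢  [q2]0100□ (head at position 0)
Step 9: δ(q2, 0) = (q2, 0, L)  ⊢  [q2]□0100□ (head at position -1)
Step 10: δ(q2, □) = (qA, □, R)  ⊢  □[qA]0100□ (head at position 0)
The machine is in qA, so it halts and accepts.
Tape content when halted (ignoring surrounding blanks): 0100

Final answer: Output: 0100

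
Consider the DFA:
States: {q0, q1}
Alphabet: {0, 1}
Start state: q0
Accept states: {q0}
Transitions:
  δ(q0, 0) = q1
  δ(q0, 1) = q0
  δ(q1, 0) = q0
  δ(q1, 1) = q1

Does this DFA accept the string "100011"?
Processing string "100011":
  q0 --1--> q0
  q0 --0--> q1
  q1 --0--> q0
  q0 --0--> q1
  q1 --1--> q1
  q1 --1--> q1
Final state: q1
Accept states: {q0}
q1 is not an accept state, so the string is rejected.

Final answer: No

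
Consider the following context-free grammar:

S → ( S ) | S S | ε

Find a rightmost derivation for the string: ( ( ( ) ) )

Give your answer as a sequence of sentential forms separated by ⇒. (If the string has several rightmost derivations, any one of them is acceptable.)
Start with S.
Step 1: the rightmost non-terminal is S; apply S → ( S ):  ( S )
Step 2: the rightmost non-terminal is S; apply S → ( S ):  ( ( S ) )
Step 3: the rightmost non-terminal is S; apply S → ( S ):  ( ( ( S ) ) )
Step 4: the rightmost non-terminal is S; apply S → ε:  ( ( ( ) ) )

Final answer: S ⇒ ( S ) ⇒ ( ( S ) ) ⇒ ( ( ( S ) ) ) ⇒ ( ( ( ) ) )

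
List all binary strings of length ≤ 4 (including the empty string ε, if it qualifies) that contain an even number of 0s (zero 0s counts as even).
Checking every binary string of length 0 to 4:
  Length 0: accepted: ε | rejected: (none)
  Length 1: accepted: 1 | rejected: 0
  Length 2: accepted: 00, 11 | rejected: 01, 10
  Length 3: accepted: 001, 010, 100, 111 | rejected: 000, 011, 101, 110
  Length 4: accepted: 0000, 0011, 0101, 0110, 1001, 1010, 1100, 1111 | rejected: 0001, 0010, 0100, 0111, 1000, 1011, 1101, 1110
Total: 16 string(s).

Final answer: ε, 1, 00, 11, 001, 010, 100, 111, 0000, 0011, 0101, 0110, 1001, 1010, 1100, 1111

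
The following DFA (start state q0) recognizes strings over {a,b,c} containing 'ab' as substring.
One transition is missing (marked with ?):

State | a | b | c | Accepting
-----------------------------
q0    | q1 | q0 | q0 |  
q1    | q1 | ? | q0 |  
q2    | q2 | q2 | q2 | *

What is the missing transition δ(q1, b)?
q2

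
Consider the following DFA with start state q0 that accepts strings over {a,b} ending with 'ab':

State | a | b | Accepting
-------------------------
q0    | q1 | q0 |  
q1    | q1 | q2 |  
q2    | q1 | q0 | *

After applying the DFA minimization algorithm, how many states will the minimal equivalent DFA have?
All 3 states are reachable from q0, so none can be removed as unreachable.
Table-filling: first mark every (accepting, non-accepting) pair as distinguishable (accepting: {q2}; non-accepting: {q0, q1}).
Round 1: (q0, q1) on 'b' go to q0 and q2, already distinguishable → mark.
Every pair of states is distinguishable, so the DFA is already minimal.
Equivalence classes: {q0}, {q1}, {q2} → 3 states.

Final answer: 3 states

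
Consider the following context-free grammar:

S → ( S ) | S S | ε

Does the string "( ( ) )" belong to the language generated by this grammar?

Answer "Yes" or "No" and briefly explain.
A derivation exists: S ⇒ ( S ) ⇒ ( ( S ) ) ⇒ ( ( ) ) (using S → ( S ) twice, then S → ε).

Final answer: Yes - a valid derivation exists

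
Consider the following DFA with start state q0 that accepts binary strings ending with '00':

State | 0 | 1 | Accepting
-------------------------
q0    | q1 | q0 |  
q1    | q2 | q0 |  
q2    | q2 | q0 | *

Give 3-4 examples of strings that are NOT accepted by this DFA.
Any strings that end in a non-accepting state work; for example:
"1": q0 → q0; q0 is not accepting → rejected
"11": q0 → q0 → q0; q0 is not accepting → rejected
"111": q0 → q0 → q0 → q0; q0 is not accepting → rejected
"1010": q0 → q0 → q1 → q0 → q1; q1 is not accepting → rejected

Final answer: "1", "11", "111", "1010"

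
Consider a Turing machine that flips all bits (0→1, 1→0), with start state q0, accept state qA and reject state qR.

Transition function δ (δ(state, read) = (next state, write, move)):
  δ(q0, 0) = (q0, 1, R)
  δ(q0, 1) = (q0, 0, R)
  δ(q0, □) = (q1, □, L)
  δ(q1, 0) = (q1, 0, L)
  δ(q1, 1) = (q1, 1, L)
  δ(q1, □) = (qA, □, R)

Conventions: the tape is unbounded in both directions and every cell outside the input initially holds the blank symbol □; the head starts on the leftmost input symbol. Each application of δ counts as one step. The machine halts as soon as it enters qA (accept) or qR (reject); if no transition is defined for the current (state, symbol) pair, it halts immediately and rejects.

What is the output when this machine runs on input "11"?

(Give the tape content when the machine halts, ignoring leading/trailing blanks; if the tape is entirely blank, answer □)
Step 0: [q0]11 (head at position 0)
Step 1: δ(q0, 1) = (q0, 0, R)  ⊢  0[q0]1 (head at position 1)
Step 2: δ(q0, 1) = (q0, 0, R)  ⊢  00[q0]□ (head at position 2)
Step 3: δ(q0, □) = (q1, □, L)  ⊢  0[q1]0□ (head at position 1)
Step 4: δ(q1, 0) = (q1, 0, L)  ⊢  [q1]00□ (head at position 0)
Step 5: δ(q1, 0) = (q1, 0, L)  ⊢  [q1]□00□ (head at position -1)
Step 6: δ(q1, □) = (qA, □, R)  ⊢  □[qA]00□ (head at position 0)
The machine is in qA, so it halts and accepts.
Tape content when halted (ignoring surrounding blanks): 00

Final answer: Output: 00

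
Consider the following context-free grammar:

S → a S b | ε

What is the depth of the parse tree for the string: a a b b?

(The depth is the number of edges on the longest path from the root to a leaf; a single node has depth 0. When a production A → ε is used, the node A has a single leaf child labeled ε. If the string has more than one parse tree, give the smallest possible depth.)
The only parse tree applies S → a S b 2 times (once per matching a…b pair) and then S → ε.
The S nodes sit at depths 0, 1, …, 2; the innermost S (depth 2) has the single child ε at depth 3.
The terminal leaves a, b are at depths 1..2, so the longest root-to-leaf path is S → S → … → S → ε with 3 edges.
Depth = 3.

Final answer: 3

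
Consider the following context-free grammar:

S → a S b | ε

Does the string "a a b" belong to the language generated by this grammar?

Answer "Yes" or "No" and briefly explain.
Every derivation applies S → a S b some number n of times and then S → ε, producing a^n b^n with equally many a's and b's. The string a a b has two a's but only one b, so it cannot be derived.

Final answer: No - no valid derivation exists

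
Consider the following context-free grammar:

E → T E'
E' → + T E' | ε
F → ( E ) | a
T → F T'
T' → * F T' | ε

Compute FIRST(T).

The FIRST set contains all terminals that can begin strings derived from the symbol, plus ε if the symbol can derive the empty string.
FIRST(F): F → ( E ) contributes '(' and F → a contributes 'a', so FIRST(F) = {(, a}. F is not nullable.
FIRST(T): T → F T' begins with F, and F is not nullable, so FIRST(T) = FIRST(F) = {(, a}.

Final answer: {(, a}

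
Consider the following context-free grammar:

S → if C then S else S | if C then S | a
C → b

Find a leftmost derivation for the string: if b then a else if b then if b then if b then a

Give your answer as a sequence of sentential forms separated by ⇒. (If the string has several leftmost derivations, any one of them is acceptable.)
Start with S.
Step 1: the leftmost non-terminal is S; apply S → if C then S else S:  if C then S else S
Step 2: the leftmost non-terminal is C; apply C → b:  if b then S else S
Step 3: the leftmost non-terminal is S; apply S → a:  if b then a else S
Step 4: the leftmost non-terminal is S; apply S → if C then S:  if b then a else if C then S
Step 5: the leftmost non-terminal is C; apply C → b:  if b then a else if b then S
Step 6: the leftmost non-terminal is S; apply S → if C then S:  if b then a else if b then if C then S
Step 7: the leftmost non-terminal is C; apply C → b:  if b then a else if b then if b then S
Step 8: the leftmost non-terminal is S; apply S → if C then S:  if b then a else if b then if b then if C then S
Step 9: the leftmost non-terminal is C; apply C → b:  if b then a else if b then if b then if b then S
Step 10: the leftmost non-terminal is S; apply S → a:  if b then a else if b then if b then if b then a

Final answer: S ⇒ if C then S else S ⇒ if b then S else S ⇒ if b then a else S ⇒ if b then a else if C then S ⇒ if b then a else if b then S ⇒ if b then a else if b then if C then S ⇒ if b then a else if b then if b then S ⇒ if b then a else if b then if b then if C then S ⇒ if b then a else if b then if b then if b then S ⇒ if b then a else if b then if b then if b then a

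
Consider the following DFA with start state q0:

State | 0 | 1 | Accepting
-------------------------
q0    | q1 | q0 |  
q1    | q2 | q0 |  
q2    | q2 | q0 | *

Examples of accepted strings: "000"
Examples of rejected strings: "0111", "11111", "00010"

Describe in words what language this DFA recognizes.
binary strings ending with '00'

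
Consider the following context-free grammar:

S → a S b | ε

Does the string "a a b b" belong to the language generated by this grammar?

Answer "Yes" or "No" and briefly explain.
A derivation exists: S ⇒ a S b ⇒ a a S b b ⇒ a a b b (using S → a S b twice, then S → ε).

Final answer: Yes - a valid derivation exists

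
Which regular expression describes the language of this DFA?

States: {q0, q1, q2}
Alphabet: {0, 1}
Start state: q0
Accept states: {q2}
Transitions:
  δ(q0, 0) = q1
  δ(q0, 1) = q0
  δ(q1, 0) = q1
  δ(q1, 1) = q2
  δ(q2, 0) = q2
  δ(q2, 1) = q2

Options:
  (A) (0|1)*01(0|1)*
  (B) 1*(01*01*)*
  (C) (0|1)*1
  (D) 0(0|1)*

Testing sample strings against the DFA:
  '0101' -> accepted
  '0101' -> accepted
  '101' -> accepted
  '10' -> rejected
Checking each option for a counterexample:
  (A) (0|1)*01(0|1)*: agrees with the DFA on all strings of length ≤ 4
  (B) 1*(01*01*)*: ε is rejected by the DFA but matches the regex → eliminated
  (C) (0|1)*1: '1' is rejected by the DFA but matches the regex → eliminated
  (D) 0(0|1)*: '0' is rejected by the DFA but matches the regex → eliminated
Only (A) (0|1)*01(0|1)* is consistent with the DFA.

Final answer: (A) (0|1)*01(0|1)*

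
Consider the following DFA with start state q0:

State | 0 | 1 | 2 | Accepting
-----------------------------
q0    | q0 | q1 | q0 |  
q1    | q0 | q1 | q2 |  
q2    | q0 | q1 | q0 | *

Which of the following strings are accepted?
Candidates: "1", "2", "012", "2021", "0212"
"1": q0 → q1; q1 is not accepting → rejected
"2": q0 → q0; q0 is not accepting → rejected
"012": q0 → q0 → q1 → q2; q2 is accepting → accepted
"2021": q0 → q0 → q0 → q0 → q1; q1 is not accepting → rejected
"0212": q0 → q0 → q0 → q1 → q2; q2 is accepting → accepted

Final answer: "012", "0212"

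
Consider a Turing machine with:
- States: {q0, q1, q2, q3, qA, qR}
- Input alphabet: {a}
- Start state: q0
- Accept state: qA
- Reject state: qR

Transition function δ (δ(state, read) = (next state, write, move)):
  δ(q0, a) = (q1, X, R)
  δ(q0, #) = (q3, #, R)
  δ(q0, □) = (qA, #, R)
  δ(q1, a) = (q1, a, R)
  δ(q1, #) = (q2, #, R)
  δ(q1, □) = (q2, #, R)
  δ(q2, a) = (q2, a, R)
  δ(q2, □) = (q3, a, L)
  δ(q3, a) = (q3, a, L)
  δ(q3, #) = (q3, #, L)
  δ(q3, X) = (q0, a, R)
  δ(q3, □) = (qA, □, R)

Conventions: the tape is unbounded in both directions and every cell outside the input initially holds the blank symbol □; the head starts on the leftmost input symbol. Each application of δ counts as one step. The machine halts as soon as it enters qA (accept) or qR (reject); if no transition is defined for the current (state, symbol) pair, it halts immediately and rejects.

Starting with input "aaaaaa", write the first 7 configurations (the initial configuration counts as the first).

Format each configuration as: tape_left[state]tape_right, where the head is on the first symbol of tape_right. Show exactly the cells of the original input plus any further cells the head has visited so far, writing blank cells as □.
Step 0: [q0]aaaaaa (head at position 0)
Step 1: δ(q0, a) = (q1, X, R)  ⊢  X[q1]aaaaa (head at position 1)
Step 2: δ(q1, a) = (q1, a, R)  ⊢  Xa[q1]aaaa (head at position 2)
Step 3: δ(q1, a) = (q1, a, R)  ⊢  Xaa[q1]aaa (head at position 3)
Step 4: δ(q1, a) = (q1, a, R)  ⊢  Xaaa[q1]aa (head at position 4)
Step 5: δ(q1, a) = (q1, a, R)  ⊢  Xaaaa[q1]a (head at position 5)
Step 6: δ(q1, a) = (q1, a, R)  ⊢  Xaaaaa[q1]□ (head at position 6)

Final answer: [q0]aaaaaa ⊢ X[q1]aaaaa ⊢ Xa[q1]aaaa ⊢ Xaa[q1]aaa ⊢ Xaaa[q1]aa ⊢ Xaaaa[q1]a ⊢ Xaaaaa[q1]□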